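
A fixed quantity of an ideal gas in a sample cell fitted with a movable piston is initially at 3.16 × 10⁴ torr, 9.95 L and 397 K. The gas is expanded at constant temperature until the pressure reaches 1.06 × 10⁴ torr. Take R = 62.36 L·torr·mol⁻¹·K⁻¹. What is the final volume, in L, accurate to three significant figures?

V₂ ≈ 29.7 L

Isothermal, so P V is constant: T₂ = T₁; V₂ = V₁·(P₁/P₂) = 29.66 L.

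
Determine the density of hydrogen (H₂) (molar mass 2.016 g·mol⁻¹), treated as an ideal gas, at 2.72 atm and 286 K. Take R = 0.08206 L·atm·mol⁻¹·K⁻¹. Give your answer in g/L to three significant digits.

ρ = PM/(RT) = (2.72 × 2.016) / (0.08206 × 286.0)

ρ ≈ 0.234 g/L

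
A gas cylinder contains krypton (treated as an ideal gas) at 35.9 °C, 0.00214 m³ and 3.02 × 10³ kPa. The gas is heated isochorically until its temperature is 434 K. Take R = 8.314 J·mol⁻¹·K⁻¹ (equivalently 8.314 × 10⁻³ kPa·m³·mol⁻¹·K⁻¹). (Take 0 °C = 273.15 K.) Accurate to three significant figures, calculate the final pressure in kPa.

P₂ ≈ 4.24e+03 kPa

Convert: T₁ = 309.0 K.
V constant ⇒ P ∝ T: V₂ = V₁; P₂ = P₁·(T₂/T₁) = 4241 kPa.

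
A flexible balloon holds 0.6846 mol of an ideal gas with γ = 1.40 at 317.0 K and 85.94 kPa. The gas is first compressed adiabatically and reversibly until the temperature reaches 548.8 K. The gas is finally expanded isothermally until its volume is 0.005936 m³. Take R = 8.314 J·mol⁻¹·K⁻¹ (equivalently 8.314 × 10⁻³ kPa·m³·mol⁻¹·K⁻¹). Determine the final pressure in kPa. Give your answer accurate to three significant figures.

P₃ ≈ 526 kPa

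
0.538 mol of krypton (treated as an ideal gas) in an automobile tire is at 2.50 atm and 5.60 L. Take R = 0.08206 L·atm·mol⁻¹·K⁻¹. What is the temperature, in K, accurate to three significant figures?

PV = nRT ⇒ T = PV/(nR) = (2.50 × 5.60) / (0.538 × 0.08206)

T ≈ 317 K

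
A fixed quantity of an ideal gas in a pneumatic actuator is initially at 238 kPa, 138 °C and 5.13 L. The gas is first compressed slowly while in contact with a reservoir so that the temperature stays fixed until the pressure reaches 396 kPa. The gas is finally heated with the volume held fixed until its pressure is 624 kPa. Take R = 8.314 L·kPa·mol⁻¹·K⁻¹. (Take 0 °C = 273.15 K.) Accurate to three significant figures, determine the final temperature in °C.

T₃ ≈ 375 °C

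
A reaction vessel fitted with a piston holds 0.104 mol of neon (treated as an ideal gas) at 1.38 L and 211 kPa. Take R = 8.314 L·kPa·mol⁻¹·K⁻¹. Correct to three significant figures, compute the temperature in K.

PV = nRT ⇒ T = PV/(nR) = (211 × 1.38) / (0.104 × 8.314)

T ≈ 337 K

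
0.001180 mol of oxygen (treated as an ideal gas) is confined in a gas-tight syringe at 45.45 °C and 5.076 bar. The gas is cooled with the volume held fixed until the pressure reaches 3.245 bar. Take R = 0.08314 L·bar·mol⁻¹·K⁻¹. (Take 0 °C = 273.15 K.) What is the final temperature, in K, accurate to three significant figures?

Convert: T₁ = 318.6 K.
From PV = nRT: V₁ = nRT₁/P₁ = 0.006158 L.
V constant ⇒ P ∝ T: V₂ = V₁; T₂ = T₁·(P₂/P₁) = 203.7 K.

T₂ ≈ 204 K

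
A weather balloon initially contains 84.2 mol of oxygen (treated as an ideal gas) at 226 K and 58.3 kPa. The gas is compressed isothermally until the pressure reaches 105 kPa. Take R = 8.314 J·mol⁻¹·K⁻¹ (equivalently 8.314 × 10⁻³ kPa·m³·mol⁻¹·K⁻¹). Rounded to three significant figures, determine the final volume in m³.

V₂ ≈ 1.51 m³

From PV = nRT: V₁ = nRT₁/P₁ = 2.714 m³.
Isothermal, so P V is constant: T₂ = T₁; V₂ = V₁·(P₁/P₂) = 1.507 m³.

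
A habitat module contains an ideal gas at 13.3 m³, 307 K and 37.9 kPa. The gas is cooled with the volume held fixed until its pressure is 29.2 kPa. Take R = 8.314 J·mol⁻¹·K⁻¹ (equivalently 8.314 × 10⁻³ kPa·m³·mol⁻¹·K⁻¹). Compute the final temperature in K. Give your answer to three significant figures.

Isochoric, so P/T is constant: V₂ = V₁; T₂ = T₁·(P₂/P₁) = 236.5 K.

T₂ ≈ 237 K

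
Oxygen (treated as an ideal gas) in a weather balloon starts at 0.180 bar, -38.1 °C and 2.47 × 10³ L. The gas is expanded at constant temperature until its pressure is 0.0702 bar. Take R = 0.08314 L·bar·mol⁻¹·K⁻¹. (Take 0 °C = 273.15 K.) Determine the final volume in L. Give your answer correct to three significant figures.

V₂ ≈ 6.33e+03 L

Convert: T₁ = 235.0 K.
Isothermal, so P V is constant: T₂ = T₁; V₂ = V₁·(P₁/P₂) = 6333 L.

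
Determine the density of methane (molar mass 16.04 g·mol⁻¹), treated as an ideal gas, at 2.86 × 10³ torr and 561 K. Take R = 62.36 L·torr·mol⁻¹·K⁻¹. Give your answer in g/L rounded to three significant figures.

ρ = PM/(RT) = (2.86e+03 × 16.04) / (62.36 × 561.0)

ρ ≈ 1.31 g/L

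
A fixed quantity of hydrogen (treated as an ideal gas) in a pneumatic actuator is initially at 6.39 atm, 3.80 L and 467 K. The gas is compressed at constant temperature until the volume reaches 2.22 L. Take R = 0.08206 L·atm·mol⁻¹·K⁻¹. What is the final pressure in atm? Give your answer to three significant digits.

P₂ ≈ 10.9 atm

T constant ⇒ Boyle's law P V = const: T₂ = T₁; P₂ = P₁·(V₁/V₂) = 10.94 atm.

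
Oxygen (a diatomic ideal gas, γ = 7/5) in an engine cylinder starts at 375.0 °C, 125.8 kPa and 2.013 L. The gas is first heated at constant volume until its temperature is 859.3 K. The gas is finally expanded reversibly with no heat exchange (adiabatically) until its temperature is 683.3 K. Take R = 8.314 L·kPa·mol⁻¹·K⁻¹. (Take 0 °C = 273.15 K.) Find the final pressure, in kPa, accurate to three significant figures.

Convert: T₁ = 648.1 K.
Isochoric, so P/T is constant: V₂ = V₁; P₂ = P₁·(T₂/T₁) = 166.8 kPa.
Reversible adiabatic, γ = 7/5: P₃ = P₂·(T₃/T₂)^(γ/(γ−1)) = 74.78 kPa; V₃ = V₂·(T₂/T₃)^(1/(γ−1)) = 3.570 L.

P₃ ≈ 74.8 kPa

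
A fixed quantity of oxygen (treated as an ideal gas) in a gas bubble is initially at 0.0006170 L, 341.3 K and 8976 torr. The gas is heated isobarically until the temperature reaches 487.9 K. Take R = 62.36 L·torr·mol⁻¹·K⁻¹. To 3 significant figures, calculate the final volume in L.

V₂ ≈ 0.000882 L

Isobaric, so V/T is constant: P₂ = P₁; V₂ = V₁·(T₂/T₁) = 0.0008820 L.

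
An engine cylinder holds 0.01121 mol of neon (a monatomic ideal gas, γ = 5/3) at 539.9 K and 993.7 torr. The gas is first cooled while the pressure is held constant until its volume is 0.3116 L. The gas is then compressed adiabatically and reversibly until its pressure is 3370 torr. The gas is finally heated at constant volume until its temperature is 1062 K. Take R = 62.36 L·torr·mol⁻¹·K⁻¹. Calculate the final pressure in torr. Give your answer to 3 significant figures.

P₄ ≈ 4.96e+03 torr

From PV = nRT: V₁ = nRT₁/P₁ = 0.3798 L.
Isobaric, so V/T is constant: P₂ = P₁; T₂ = T₁·(V₂/V₁) = 442.9 K.
Reversible adiabatic, γ = 5/3: T₃ = T₂·(P₃/P₂)^((γ−1)/γ) = 721.9 K; V₃ = V₂·(P₂/P₃)^(1/γ) = 0.1498 L.
V constant ⇒ P ∝ T: V₄ = V₃; P₄ = P₃·(T₄/T₃) = 4958 torr.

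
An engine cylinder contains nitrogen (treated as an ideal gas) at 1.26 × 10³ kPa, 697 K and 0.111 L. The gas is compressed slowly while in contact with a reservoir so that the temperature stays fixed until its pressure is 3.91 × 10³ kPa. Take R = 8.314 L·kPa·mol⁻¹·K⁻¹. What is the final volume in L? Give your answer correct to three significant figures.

V₂ ≈ 0.0358 L

Isothermal, so P V is constant: T₂ = T₁; V₂ = V₁·(P₁/P₂) = 0.03577 L.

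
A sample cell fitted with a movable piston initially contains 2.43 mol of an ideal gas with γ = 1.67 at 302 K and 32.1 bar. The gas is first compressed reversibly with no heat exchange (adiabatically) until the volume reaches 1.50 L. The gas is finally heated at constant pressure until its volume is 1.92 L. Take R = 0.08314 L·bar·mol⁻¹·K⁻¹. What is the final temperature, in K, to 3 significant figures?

T₃ ≈ 453 K

From PV = nRT: V₁ = nRT₁/P₁ = 1.901 L.
Adiabatic (γ = 1.67), T V^(γ−1) and P V^γ constant: T₂ = T₁·(V₁/V₂)^(γ−1) = 353.9 K; P₂ = P₁·(V₁/V₂)^γ = 47.67 bar.
Isobaric, so V/T is constant: P₃ = P₂; T₃ = T₂·(V₃/V₂) = 453.0 K.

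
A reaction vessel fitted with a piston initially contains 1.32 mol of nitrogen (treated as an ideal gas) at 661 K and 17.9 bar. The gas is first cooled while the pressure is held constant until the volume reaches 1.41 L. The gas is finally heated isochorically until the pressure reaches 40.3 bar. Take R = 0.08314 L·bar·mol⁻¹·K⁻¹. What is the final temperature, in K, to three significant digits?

From PV = nRT: V₁ = nRT₁/P₁ = 4.053 L.
P constant ⇒ V ∝ T: P₂ = P₁; T₂ = T₁·(V₂/V₁) = 230.0 K.
Isochoric, so P/T is constant: V₃ = V₂; T₃ = T₂·(P₃/P₂) = 517.8 K.

T₃ ≈ 518 K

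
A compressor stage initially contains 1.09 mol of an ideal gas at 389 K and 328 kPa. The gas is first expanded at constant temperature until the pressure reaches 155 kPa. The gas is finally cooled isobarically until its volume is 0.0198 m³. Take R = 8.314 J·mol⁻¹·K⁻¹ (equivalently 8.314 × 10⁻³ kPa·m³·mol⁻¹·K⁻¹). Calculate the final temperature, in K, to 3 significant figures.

From PV = nRT: V₁ = nRT₁/P₁ = 0.01075 m³.
Isothermal, so P V is constant: T₂ = T₁; V₂ = V₁·(P₁/P₂) = 0.02274 m³.
P constant ⇒ V ∝ T: P₃ = P₂; T₃ = T₂·(V₃/V₂) = 338.7 K.

T₃ ≈ 339 K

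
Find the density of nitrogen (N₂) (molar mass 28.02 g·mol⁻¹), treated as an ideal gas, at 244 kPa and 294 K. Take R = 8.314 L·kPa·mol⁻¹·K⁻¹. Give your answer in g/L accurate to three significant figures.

ρ ≈ 2.80 g/L

ρ = PM/(RT) = (244 × 28.02) / (8.314 × 294.0)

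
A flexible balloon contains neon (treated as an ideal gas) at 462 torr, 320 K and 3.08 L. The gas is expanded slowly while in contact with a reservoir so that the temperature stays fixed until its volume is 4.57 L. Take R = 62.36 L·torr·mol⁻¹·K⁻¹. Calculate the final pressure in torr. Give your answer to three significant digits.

T constant ⇒ Boyle's law P V = const: T₂ = T₁; P₂ = P₁·(V₁/V₂) = 311.4 torr.

P₂ ≈ 311 torr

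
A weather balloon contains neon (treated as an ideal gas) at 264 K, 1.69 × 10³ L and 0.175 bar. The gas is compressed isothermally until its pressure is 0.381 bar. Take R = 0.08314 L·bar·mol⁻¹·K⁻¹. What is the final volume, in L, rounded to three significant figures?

V₂ ≈ 776 L

Isothermal, so P V is constant: T₂ = T₁; V₂ = V₁·(P₁/P₂) = 776.2 L.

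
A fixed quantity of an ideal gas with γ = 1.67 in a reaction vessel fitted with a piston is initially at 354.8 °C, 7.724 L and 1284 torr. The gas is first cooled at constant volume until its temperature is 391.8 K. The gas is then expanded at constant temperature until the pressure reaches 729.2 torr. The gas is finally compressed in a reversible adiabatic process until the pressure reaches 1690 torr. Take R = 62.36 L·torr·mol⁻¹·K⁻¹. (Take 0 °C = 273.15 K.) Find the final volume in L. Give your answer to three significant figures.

Convert: T₁ = 628.0 K.
V constant ⇒ P ∝ T: V₂ = V₁; P₂ = P₁·(T₂/T₁) = 801.1 torr.
T constant ⇒ Boyle's law P V = const: T₃ = T₂; V₃ = V₂·(P₂/P₃) = 8.486 L.
Reversible adiabatic, γ = 1.67: T₄ = T₃·(P₄/P₃)^((γ−1)/γ) = 548.9 K; V₄ = V₃·(P₃/P₄)^(1/γ) = 5.130 L.

V₄ ≈ 5.13 L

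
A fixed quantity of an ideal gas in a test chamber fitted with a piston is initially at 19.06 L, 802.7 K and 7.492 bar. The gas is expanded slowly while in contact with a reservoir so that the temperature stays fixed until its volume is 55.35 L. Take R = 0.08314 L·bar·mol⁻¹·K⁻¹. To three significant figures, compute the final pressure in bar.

P₂ ≈ 2.58 bar

T constant ⇒ Boyle's law P V = const: T₂ = T₁; P₂ = P₁·(V₁/V₂) = 2.580 bar.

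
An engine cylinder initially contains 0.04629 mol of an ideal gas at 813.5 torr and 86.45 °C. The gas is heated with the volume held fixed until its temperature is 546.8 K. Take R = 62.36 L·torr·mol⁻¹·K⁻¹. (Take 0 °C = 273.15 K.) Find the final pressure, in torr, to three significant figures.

Convert: T₁ = 359.6 K.
From PV = nRT: V₁ = nRT₁/P₁ = 1.276 L.
Isochoric, so P/T is constant: V₂ = V₁; P₂ = P₁·(T₂/T₁) = 1237 torr.

P₂ ≈ 1.24e+03 torr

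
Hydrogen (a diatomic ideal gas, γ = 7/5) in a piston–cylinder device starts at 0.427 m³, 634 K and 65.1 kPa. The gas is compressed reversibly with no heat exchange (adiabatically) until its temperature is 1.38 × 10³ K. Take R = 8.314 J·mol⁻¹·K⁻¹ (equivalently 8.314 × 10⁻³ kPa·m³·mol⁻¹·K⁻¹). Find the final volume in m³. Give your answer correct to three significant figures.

V₂ ≈ 0.0611 m³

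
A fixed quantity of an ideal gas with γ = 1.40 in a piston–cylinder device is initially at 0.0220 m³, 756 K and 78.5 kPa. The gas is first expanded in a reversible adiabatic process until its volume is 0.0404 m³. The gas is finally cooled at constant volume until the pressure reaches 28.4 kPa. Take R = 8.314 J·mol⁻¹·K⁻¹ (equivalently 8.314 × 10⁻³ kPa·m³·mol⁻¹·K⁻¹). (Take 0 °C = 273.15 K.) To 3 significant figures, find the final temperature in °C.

Adiabatic (γ = 1.40), T V^(γ−1) and P V^γ constant: T₂ = T₁·(V₁/V₂)^(γ−1) = 592.8 K; P₂ = P₁·(V₁/V₂)^γ = 33.52 kPa.
Isochoric, so P/T is constant: V₃ = V₂; T₃ = T₂·(P₃/P₂) = 502.3 K.

T₃ ≈ 229 °C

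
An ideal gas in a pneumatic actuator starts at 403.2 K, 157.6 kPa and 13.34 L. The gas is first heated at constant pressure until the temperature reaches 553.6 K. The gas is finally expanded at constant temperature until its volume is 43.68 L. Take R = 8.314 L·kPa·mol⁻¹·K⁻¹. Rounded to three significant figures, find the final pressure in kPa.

Isobaric, so V/T is constant: P₂ = P₁; V₂ = V₁·(T₂/T₁) = 18.32 L.
Isothermal, so P V is constant: T₃ = T₂; P₃ = P₂·(V₂/V₃) = 66.09 kPa.

P₃ ≈ 66.1 kPa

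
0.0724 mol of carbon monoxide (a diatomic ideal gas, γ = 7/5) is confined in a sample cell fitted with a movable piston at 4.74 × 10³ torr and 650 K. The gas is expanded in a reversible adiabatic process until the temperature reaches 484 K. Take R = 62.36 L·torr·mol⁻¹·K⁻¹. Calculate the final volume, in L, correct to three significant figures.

From PV = nRT: V₁ = nRT₁/P₁ = 0.6191 L.
Adiabatic (γ = 7/5), T V^(γ−1) and P V^γ constant: P₂ = P₁·(T₂/T₁)^(γ/(γ−1)) = 1689 torr; V₂ = V₁·(T₁/T₂)^(1/(γ−1)) = 1.294 L.

V₂ ≈ 1.29 L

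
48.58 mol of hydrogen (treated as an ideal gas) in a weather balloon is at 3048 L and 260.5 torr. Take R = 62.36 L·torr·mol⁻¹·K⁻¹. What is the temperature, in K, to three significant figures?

PV = nRT ⇒ T = PV/(nR) = (260.5 × 3048) / (48.58 × 62.36)

T ≈ 262 K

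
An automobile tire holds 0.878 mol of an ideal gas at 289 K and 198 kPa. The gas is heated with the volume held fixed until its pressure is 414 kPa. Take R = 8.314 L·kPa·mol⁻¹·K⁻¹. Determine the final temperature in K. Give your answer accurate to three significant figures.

T₂ ≈ 604 K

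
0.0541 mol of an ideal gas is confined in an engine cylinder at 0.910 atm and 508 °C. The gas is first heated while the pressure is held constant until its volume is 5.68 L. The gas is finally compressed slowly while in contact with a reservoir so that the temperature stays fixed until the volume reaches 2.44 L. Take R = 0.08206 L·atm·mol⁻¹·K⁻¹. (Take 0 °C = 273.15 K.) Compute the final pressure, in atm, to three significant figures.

P₃ ≈ 2.12 atm

Convert: T₁ = 781.1 K.
From PV = nRT: V₁ = nRT₁/P₁ = 3.811 L.
Isobaric, so V/T is constant: P₂ = P₁; T₂ = T₁·(V₂/V₁) = 1164 K.
Isothermal, so P V is constant: T₃ = T₂; P₃ = P₂·(V₂/V₃) = 2.118 atm.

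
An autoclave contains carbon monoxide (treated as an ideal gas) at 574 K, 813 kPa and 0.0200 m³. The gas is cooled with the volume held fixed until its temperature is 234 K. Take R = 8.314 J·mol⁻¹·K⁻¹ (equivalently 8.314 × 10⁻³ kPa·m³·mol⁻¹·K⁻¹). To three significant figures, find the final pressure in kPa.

P₂ ≈ 331 kPa

Isochoric, so P/T is constant: V₂ = V₁; P₂ = P₁·(T₂/T₁) = 331.4 kPa.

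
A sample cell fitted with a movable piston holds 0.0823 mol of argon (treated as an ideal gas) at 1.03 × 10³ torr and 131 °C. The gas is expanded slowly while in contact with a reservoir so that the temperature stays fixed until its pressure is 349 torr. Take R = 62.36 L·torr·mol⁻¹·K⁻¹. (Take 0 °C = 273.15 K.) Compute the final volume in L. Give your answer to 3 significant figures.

Convert: T₁ = 404.1 K.
From PV = nRT: V₁ = nRT₁/P₁ = 2.014 L.
Isothermal, so P V is constant: T₂ = T₁; V₂ = V₁·(P₁/P₂) = 5.943 L.

V₂ ≈ 5.94 L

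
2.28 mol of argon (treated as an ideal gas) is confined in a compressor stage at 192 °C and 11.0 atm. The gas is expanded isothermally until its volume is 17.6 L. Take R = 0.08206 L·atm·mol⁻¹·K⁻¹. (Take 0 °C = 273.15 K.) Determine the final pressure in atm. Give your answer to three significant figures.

Convert: T₁ = 465.1 K.
From PV = nRT: V₁ = nRT₁/P₁ = 7.912 L.
T constant ⇒ Boyle's law P V = const: T₂ = T₁; P₂ = P₁·(V₁/V₂) = 4.945 atm.

P₂ ≈ 4.94 atm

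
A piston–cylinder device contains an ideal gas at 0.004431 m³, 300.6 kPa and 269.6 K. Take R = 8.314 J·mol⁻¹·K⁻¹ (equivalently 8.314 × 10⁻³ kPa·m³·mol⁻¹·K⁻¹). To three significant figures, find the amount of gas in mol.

PV = nRT ⇒ n = PV/(RT) = (300.6 × 0.004431) / (8.314 × 10⁻³ × 269.6)

n ≈ 0.594 mol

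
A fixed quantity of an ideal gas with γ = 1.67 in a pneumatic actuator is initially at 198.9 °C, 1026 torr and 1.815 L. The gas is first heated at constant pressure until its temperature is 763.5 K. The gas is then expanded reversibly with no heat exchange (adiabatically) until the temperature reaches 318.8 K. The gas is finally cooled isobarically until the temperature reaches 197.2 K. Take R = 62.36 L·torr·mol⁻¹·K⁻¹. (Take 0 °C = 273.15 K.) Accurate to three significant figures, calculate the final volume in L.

V₄ ≈ 6.69 L

Convert: T₁ = 472.0 K.
Isobaric, so V/T is constant: P₂ = P₁; V₂ = V₁·(T₂/T₁) = 2.936 L.
Reversible adiabatic, γ = 1.67: P₃ = P₂·(T₃/T₂)^(γ/(γ−1)) = 116.3 torr; V₃ = V₂·(T₂/T₃)^(1/(γ−1)) = 10.81 L.
Isobaric, so V/T is constant: P₄ = P₃; V₄ = V₃·(T₄/T₃) = 6.686 L.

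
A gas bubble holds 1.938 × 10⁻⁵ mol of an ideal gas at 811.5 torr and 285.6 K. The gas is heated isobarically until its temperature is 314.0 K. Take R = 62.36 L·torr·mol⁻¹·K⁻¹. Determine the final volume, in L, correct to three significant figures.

V₂ ≈ 0.000468 L

From PV = nRT: V₁ = nRT₁/P₁ = 0.0004253 L.
Isobaric, so V/T is constant: P₂ = P₁; V₂ = V₁·(T₂/T₁) = 0.0004676 L.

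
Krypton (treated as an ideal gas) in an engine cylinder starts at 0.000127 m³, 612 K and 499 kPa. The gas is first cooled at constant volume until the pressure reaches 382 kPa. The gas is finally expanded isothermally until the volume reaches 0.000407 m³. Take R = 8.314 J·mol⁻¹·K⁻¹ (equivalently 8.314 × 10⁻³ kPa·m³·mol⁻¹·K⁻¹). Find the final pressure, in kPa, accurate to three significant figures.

Isochoric, so P/T is constant: V₂ = V₁; T₂ = T₁·(P₂/P₁) = 468.5 K.
T constant ⇒ Boyle's law P V = const: T₃ = T₂; P₃ = P₂·(V₂/V₃) = 119.2 kPa.

P₃ ≈ 119 kPa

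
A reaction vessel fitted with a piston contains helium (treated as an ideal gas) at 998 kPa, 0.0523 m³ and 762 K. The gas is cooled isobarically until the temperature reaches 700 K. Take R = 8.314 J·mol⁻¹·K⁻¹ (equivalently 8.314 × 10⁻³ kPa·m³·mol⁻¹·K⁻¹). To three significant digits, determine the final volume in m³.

V₂ ≈ 0.0480 m³

P constant ⇒ V ∝ T: P₂ = P₁; V₂ = V₁·(T₂/T₁) = 0.04804 m³.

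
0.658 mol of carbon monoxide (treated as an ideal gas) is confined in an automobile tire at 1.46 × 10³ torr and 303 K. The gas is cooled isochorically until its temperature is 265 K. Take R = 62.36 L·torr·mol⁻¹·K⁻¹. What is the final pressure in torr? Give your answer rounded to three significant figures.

P₂ ≈ 1.28e+03 torr

From PV = nRT: V₁ = nRT₁/P₁ = 8.516 L.
V constant ⇒ P ∝ T: V₂ = V₁; P₂ = P₁·(T₂/T₁) = 1277 torr.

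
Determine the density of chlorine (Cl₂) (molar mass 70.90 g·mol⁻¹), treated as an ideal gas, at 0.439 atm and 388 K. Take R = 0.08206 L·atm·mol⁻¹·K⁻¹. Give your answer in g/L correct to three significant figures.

ρ = PM/(RT) = (0.439 × 70.90) / (0.08206 × 388.0)

ρ ≈ 0.978 g/L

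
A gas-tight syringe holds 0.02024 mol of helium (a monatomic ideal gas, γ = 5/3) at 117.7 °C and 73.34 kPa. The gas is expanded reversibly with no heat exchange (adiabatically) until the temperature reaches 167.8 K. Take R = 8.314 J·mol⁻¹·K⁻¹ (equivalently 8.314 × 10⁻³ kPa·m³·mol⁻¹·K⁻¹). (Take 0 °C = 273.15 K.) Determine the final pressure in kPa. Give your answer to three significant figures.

Convert: T₁ = 390.8 K.
From PV = nRT: V₁ = nRT₁/P₁ = 0.0008968 m³.
Adiabatic (γ = 5/3), T V^(γ−1) and P V^γ constant: P₂ = P₁·(T₂/T₁)^(γ/(γ−1)) = 8.857 kPa; V₂ = V₁·(T₁/T₂)^(1/(γ−1)) = 0.003188 m³.

P₂ ≈ 8.86 kPa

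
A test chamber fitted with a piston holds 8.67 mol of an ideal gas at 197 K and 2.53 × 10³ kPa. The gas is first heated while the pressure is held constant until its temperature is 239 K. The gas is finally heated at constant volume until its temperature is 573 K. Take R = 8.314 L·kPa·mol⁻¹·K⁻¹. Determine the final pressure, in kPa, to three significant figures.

From PV = nRT: V₁ = nRT₁/P₁ = 5.613 L.
P constant ⇒ V ∝ T: P₂ = P₁; V₂ = V₁·(T₂/T₁) = 6.809 L.
V constant ⇒ P ∝ T: V₃ = V₂; P₃ = P₂·(T₃/T₂) = 6066 kPa.

P₃ ≈ 6.07e+03 kPa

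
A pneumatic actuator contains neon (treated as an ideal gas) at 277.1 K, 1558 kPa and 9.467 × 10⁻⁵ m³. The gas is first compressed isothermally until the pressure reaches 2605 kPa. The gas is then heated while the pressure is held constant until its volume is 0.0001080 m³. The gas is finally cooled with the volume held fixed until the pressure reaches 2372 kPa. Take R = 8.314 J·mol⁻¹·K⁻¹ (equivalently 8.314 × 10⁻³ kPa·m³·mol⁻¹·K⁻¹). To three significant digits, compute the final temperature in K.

T constant ⇒ Boyle's law P V = const: T₂ = T₁; V₂ = V₁·(P₁/P₂) = 5.662e-05 m³.
P constant ⇒ V ∝ T: P₃ = P₂; T₃ = T₂·(V₃/V₂) = 528.6 K.
V constant ⇒ P ∝ T: V₄ = V₃; T₄ = T₃·(P₄/P₃) = 481.3 K.

T₄ ≈ 481 K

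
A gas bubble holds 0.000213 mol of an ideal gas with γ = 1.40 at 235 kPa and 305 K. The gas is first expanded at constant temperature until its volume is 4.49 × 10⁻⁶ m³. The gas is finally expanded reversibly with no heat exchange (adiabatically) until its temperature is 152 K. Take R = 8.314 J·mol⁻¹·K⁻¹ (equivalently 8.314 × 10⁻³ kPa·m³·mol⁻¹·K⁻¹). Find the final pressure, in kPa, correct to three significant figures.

From PV = nRT: V₁ = nRT₁/P₁ = 2.298e-06 m³.
T constant ⇒ Boyle's law P V = const: T₂ = T₁; P₂ = P₁·(V₁/V₂) = 120.3 kPa.
Adiabatic (γ = 1.40), T V^(γ−1) and P V^γ constant: P₃ = P₂·(T₃/T₂)^(γ/(γ−1)) = 10.51 kPa; V₃ = V₂·(T₂/T₃)^(1/(γ−1)) = 2.561e-05 m³.

P₃ ≈ 10.5 kPa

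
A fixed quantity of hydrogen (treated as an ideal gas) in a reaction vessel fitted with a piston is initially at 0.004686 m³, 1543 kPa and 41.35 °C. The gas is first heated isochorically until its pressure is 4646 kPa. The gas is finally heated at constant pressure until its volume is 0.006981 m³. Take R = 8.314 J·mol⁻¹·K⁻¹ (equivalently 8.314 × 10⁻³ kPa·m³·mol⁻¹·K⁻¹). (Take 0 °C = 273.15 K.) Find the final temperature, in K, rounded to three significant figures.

T₃ ≈ 1.41e+03 K

Convert: T₁ = 314.5 K.
V constant ⇒ P ∝ T: V₂ = V₁; T₂ = T₁·(P₂/P₁) = 947.0 K.
Isobaric, so V/T is constant: P₃ = P₂; T₃ = T₂·(V₃/V₂) = 1411 K.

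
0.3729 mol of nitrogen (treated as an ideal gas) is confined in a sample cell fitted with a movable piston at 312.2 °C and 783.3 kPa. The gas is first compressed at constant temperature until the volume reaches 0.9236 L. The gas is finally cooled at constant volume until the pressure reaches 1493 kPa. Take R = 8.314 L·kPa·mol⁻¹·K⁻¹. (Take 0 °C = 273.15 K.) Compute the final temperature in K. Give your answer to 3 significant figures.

Convert: T₁ = 585.3 K.
From PV = nRT: V₁ = nRT₁/P₁ = 2.317 L.
Isothermal, so P V is constant: T₂ = T₁; P₂ = P₁·(V₁/V₂) = 1965 kPa.
Isochoric, so P/T is constant: V₃ = V₂; T₃ = T₂·(P₃/P₂) = 444.8 K.

T₃ ≈ 445 K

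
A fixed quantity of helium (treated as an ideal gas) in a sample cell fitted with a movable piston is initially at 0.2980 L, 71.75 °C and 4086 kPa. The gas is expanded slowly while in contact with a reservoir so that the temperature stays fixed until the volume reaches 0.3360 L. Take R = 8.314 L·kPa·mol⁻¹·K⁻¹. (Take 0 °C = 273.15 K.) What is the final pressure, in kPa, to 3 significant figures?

P₂ ≈ 3.62e+03 kPa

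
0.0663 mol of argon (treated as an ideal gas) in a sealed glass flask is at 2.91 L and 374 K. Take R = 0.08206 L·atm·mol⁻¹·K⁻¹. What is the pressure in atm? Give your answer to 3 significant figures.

P ≈ 0.699 atm

PV = nRT ⇒ P = nRT/V = (0.0663 × 0.08206 × 374) / 2.91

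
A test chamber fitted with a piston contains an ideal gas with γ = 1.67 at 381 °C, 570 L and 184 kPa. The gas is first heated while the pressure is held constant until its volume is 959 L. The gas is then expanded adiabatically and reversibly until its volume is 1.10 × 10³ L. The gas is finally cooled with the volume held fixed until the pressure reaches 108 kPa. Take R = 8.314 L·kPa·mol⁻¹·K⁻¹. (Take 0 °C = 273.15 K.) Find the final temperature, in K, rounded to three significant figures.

T₄ ≈ 741 K

Convert: T₁ = 654.1 K.
P constant ⇒ V ∝ T: P₂ = P₁; T₂ = T₁·(V₂/V₁) = 1101 K.
Reversible adiabatic, γ = 1.67: T₃ = T₂·(V₂/V₃)^(γ−1) = 1004 K; P₃ = P₂·(V₂/V₃)^γ = 146.3 kPa.
Isochoric, so P/T is constant: V₄ = V₃; T₄ = T₃·(P₄/P₃) = 741.0 K.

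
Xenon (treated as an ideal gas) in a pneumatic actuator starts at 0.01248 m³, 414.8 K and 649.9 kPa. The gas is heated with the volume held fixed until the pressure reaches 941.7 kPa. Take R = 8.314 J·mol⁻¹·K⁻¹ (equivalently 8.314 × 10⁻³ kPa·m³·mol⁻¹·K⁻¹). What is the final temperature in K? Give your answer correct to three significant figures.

T₂ ≈ 601 K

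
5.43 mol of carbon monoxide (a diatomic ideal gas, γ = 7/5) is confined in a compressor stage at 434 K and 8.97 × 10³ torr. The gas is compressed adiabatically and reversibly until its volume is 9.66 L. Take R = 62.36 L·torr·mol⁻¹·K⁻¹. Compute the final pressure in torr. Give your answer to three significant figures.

P₂ ≈ 1.88e+04 torr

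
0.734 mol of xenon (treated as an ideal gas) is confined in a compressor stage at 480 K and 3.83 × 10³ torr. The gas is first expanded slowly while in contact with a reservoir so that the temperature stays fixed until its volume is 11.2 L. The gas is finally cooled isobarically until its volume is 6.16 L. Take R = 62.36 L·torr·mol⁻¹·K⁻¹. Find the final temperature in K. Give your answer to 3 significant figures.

From PV = nRT: V₁ = nRT₁/P₁ = 5.736 L.
Isothermal, so P V is constant: T₂ = T₁; P₂ = P₁·(V₁/V₂) = 1962 torr.
Isobaric, so V/T is constant: P₃ = P₂; T₃ = T₂·(V₃/V₂) = 264.0 K.

T₃ ≈ 264 K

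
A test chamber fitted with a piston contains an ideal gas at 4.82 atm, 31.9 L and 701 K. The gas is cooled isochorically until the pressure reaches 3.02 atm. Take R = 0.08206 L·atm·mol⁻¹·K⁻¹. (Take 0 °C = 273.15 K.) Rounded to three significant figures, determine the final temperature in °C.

Isochoric, so P/T is constant: V₂ = V₁; T₂ = T₁·(P₂/P₁) = 439.2 K.

T₂ ≈ 166 °C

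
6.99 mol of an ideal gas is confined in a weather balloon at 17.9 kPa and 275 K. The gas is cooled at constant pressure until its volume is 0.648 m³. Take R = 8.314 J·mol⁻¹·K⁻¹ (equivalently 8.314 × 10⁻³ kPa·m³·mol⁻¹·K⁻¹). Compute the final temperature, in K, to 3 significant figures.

From PV = nRT: V₁ = nRT₁/P₁ = 0.8928 m³.
Isobaric, so V/T is constant: P₂ = P₁; T₂ = T₁·(V₂/V₁) = 199.6 K.

T₂ ≈ 200 K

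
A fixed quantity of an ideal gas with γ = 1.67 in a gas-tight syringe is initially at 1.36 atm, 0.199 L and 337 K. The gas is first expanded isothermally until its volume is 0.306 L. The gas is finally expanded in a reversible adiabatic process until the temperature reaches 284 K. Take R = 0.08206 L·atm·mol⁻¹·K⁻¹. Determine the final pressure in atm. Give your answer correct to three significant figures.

T constant ⇒ Boyle's law P V = const: T₂ = T₁; P₂ = P₁·(V₁/V₂) = 0.8844 atm.
Adiabatic (γ = 1.67), T V^(γ−1) and P V^γ constant: P₃ = P₂·(T₃/T₂)^(γ/(γ−1)) = 0.5774 atm; V₃ = V₂·(T₂/T₃)^(1/(γ−1)) = 0.3950 L.

P₃ ≈ 0.577 atm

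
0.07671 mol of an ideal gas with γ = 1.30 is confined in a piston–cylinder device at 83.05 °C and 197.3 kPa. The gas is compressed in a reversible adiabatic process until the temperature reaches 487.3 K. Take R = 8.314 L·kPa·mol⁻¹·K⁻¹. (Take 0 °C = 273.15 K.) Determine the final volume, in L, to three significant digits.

Convert: T₁ = 356.2 K.
From PV = nRT: V₁ = nRT₁/P₁ = 1.151 L.
Reversible adiabatic, γ = 1.30: P₂ = P₁·(T₂/T₁)^(γ/(γ−1)) = 767.2 kPa; V₂ = V₁·(T₁/T₂)^(1/(γ−1)) = 0.4051 L.

V₂ ≈ 0.405 L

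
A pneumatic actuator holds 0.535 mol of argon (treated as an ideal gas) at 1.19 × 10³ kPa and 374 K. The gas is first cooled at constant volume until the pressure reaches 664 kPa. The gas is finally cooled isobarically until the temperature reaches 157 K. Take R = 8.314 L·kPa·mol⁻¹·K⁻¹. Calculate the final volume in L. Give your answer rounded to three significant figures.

V₃ ≈ 1.05 L

From PV = nRT: V₁ = nRT₁/P₁ = 1.398 L.
Isochoric, so P/T is constant: V₂ = V₁; T₂ = T₁·(P₂/P₁) = 208.7 K.
Isobaric, so V/T is constant: P₃ = P₂; V₃ = V₂·(T₃/T₂) = 1.052 L.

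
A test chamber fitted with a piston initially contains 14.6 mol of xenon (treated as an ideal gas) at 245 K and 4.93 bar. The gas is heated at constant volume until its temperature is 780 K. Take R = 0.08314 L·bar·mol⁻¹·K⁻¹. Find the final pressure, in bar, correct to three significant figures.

From PV = nRT: V₁ = nRT₁/P₁ = 60.32 L.
V constant ⇒ P ∝ T: V₂ = V₁; P₂ = P₁·(T₂/T₁) = 15.70 bar.

P₂ ≈ 15.7 bar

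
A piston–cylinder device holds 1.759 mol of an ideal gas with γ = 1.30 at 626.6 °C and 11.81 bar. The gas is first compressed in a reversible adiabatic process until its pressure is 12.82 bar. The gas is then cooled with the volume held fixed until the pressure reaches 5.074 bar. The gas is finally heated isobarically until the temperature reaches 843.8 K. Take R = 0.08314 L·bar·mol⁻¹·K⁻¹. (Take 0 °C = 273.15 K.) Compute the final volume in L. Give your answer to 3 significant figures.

Convert: T₁ = 899.8 K.
From PV = nRT: V₁ = nRT₁/P₁ = 11.14 L.
Adiabatic (γ = 1.30), T V^(γ−1) and P V^γ constant: T₂ = T₁·(P₂/P₁)^((γ−1)/γ) = 917.0 K; V₂ = V₁·(P₁/P₂)^(1/γ) = 10.46 L.
V constant ⇒ P ∝ T: V₃ = V₂; T₃ = T₂·(P₃/P₂) = 362.9 K.
P constant ⇒ V ∝ T: P₄ = P₃; V₄ = V₃·(T₄/T₃) = 24.32 L.

V₄ ≈ 24.3 L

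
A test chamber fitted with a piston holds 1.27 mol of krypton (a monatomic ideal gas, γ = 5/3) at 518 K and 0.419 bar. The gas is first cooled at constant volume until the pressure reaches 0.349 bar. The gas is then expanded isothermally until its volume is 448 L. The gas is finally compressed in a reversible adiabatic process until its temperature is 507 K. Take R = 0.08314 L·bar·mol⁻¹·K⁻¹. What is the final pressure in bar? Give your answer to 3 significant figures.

P₄ ≈ 0.152 bar

From PV = nRT: V₁ = nRT₁/P₁ = 130.5 L.
V constant ⇒ P ∝ T: V₂ = V₁; T₂ = T₁·(P₂/P₁) = 431.5 K.
Isothermal, so P V is constant: T₃ = T₂; P₃ = P₂·(V₂/V₃) = 0.1017 bar.
Reversible adiabatic, γ = 5/3: P₄ = P₃·(T₄/T₃)^(γ/(γ−1)) = 0.1522 bar; V₄ = V₃·(T₃/T₄)^(1/(γ−1)) = 351.7 L.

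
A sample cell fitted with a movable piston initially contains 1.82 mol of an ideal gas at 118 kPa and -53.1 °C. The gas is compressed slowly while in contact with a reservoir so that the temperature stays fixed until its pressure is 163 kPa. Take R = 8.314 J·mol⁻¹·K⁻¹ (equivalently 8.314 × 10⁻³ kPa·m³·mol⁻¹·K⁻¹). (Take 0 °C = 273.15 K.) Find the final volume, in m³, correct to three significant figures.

V₂ ≈ 0.0204 m³

Convert: T₁ = 220.0 K.
From PV = nRT: V₁ = nRT₁/P₁ = 0.02822 m³.
T constant ⇒ Boyle's law P V = const: T₂ = T₁; V₂ = V₁·(P₁/P₂) = 0.02043 m³.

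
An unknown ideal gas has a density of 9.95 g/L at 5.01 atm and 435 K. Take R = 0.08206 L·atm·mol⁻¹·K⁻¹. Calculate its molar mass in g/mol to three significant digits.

ρ = PM/(RT) ⇒ M = ρRT/P = (9.95 × 0.08206 × 435.0) / 5.01

M ≈ 70.9 g/mol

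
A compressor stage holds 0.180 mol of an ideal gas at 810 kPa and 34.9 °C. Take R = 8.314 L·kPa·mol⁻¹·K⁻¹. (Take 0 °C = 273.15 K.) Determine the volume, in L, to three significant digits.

V ≈ 0.569 L

Convert: T = 308.05 K.
PV = nRT ⇒ V = nRT/P = (0.180 × 8.314 × 308.05) / 810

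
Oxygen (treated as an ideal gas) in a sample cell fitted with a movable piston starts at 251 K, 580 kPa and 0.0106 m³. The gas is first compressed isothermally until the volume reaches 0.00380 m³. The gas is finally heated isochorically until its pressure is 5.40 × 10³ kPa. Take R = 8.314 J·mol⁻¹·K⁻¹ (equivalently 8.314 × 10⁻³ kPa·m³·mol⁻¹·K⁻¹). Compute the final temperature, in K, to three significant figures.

T₃ ≈ 838 K

T constant ⇒ Boyle's law P V = const: T₂ = T₁; P₂ = P₁·(V₁/V₂) = 1618 kPa.
V constant ⇒ P ∝ T: V₃ = V₂; T₃ = T₂·(P₃/P₂) = 837.8 K.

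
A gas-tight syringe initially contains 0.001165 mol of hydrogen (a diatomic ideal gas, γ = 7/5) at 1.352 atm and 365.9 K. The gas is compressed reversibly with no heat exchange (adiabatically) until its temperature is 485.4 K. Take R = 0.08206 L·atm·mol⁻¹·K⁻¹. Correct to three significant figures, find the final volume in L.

V₂ ≈ 0.0128 L

From PV = nRT: V₁ = nRT₁/P₁ = 0.02587 L.
Adiabatic (γ = 7/5), T V^(γ−1) and P V^γ constant: P₂ = P₁·(T₂/T₁)^(γ/(γ−1)) = 3.635 atm; V₂ = V₁·(T₁/T₂)^(1/(γ−1)) = 0.01276 L.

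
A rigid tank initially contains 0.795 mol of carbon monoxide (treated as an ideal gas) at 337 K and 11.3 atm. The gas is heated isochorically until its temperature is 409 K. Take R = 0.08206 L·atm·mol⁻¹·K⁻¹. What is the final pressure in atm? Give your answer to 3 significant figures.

P₂ ≈ 13.7 atm

From PV = nRT: V₁ = nRT₁/P₁ = 1.946 L.
Isochoric, so P/T is constant: V₂ = V₁; P₂ = P₁·(T₂/T₁) = 13.71 atm.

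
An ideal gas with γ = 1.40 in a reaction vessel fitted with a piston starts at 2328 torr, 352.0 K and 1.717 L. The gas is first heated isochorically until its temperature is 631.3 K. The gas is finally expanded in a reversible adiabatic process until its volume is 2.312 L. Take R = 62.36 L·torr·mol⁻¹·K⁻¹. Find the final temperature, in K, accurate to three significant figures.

Isochoric, so P/T is constant: V₂ = V₁; P₂ = P₁·(T₂/T₁) = 4175 torr.
Adiabatic (γ = 1.40), T V^(γ−1) and P V^γ constant: T₃ = T₂·(V₂/V₃)^(γ−1) = 560.5 K; P₃ = P₂·(V₂/V₃)^γ = 2753 torr.

T₃ ≈ 560 K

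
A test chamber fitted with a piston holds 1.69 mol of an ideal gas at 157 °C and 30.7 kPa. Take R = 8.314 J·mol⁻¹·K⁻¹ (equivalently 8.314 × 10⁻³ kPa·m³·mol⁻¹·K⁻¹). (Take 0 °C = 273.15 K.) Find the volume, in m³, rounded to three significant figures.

Convert: T = 430.15 K.
PV = nRT ⇒ V = nRT/P = (1.69 × 8.314 × 10⁻³ × 430.15) / 30.7

V ≈ 0.197 m³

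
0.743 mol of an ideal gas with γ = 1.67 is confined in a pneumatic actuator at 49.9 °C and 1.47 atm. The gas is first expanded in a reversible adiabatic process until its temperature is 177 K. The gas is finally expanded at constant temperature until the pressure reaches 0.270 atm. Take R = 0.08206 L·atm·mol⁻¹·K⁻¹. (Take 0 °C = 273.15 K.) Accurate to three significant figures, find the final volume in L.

Convert: T₁ = 323.0 K.
From PV = nRT: V₁ = nRT₁/P₁ = 13.40 L.
Adiabatic (γ = 1.67), T V^(γ−1) and P V^γ constant: P₂ = P₁·(T₂/T₁)^(γ/(γ−1)) = 0.3281 atm; V₂ = V₁·(T₁/T₂)^(1/(γ−1)) = 32.89 L.
T constant ⇒ Boyle's law P V = const: T₃ = T₂; V₃ = V₂·(P₂/P₃) = 39.97 L.

V₃ ≈ 40.0 L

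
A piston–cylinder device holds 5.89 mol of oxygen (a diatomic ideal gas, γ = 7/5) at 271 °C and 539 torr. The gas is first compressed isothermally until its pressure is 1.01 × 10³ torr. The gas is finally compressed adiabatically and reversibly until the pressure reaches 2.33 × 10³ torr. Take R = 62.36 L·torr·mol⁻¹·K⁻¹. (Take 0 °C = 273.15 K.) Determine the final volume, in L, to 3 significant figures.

V₃ ≈ 109 L

Convert: T₁ = 544.1 K.
From PV = nRT: V₁ = nRT₁/P₁ = 370.8 L.
T constant ⇒ Boyle's law P V = const: T₂ = T₁; V₂ = V₁·(P₁/P₂) = 197.9 L.
Adiabatic (γ = 7/5), T V^(γ−1) and P V^γ constant: T₃ = T₂·(P₃/P₂)^((γ−1)/γ) = 690.9 K; V₃ = V₂·(P₂/P₃)^(1/γ) = 108.9 L.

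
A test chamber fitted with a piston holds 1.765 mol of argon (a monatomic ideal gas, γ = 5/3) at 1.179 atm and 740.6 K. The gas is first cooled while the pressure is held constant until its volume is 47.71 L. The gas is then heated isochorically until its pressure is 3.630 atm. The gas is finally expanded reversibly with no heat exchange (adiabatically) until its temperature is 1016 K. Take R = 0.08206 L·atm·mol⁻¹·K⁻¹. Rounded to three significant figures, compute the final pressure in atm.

From PV = nRT: V₁ = nRT₁/P₁ = 90.98 L.
P constant ⇒ V ∝ T: P₂ = P₁; T₂ = T₁·(V₂/V₁) = 388.4 K.
Isochoric, so P/T is constant: V₃ = V₂; T₃ = T₂·(P₃/P₂) = 1196 K.
Reversible adiabatic, γ = 5/3: P₄ = P₃·(T₄/T₃)^(γ/(γ−1)) = 2.416 atm; V₄ = V₃·(T₃/T₄)^(1/(γ−1)) = 60.92 L.

P₄ ≈ 2.42 atm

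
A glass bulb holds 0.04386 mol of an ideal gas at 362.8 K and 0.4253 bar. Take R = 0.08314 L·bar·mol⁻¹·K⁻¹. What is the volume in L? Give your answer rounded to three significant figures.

PV = nRT ⇒ V = nRT/P = (0.04386 × 0.08314 × 362.8) / 0.4253

V ≈ 3.11 L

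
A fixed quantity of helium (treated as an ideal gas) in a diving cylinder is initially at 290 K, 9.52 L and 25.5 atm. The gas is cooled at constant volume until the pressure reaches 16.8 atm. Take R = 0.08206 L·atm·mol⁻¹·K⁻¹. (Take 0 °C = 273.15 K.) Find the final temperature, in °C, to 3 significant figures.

V constant ⇒ P ∝ T: V₂ = V₁; T₂ = T₁·(P₂/P₁) = 191.1 K.

T₂ ≈ -82.1 °C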